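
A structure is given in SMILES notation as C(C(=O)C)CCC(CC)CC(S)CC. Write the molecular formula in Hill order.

C12H24OS

Atom tally by fragment:
  CH3COCH2 → C:3 H:5 O:1
  CH2 → C:1 H:2
  CH2 → C:1 H:2
  CH(C2H5) → C:3 H:6
  CH2 → C:1 H:2
  CH(SH) → C:1 H:2 S:1
  CH2 → C:1 H:2
  CH3 → C:1 H:3
Element totals:
  C: 12
  H: 24
  O: 1
  S: 1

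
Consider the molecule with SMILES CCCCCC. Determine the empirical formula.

Atom tally by fragment:
  CH3 → C:1 H:3
  CH2 → C:1 H:2
  CH2 → C:1 H:2
  CH2 → C:1 H:2
  CH2 → C:1 H:2
  CH3 → C:1 H:3
Element totals:
  C: 6
  H: 14
Molecular formula: C6H14.
gcd of subscripts = 2; dividing each by 2:
  C: 6/2 = 3
  H: 14/2 = 7

C3H7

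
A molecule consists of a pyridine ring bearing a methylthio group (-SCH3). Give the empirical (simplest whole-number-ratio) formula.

Atom tally by fragment:
  pyridine ring core → C:5 H:5 N:1
  (− 1 ring H displaced by substituents)
  + SCH3 → C:1 H:3 S:1
Element totals:
  C: 6
  H: 7
  N: 1
  S: 1
Molecular formula: C6H7NS.
gcd of subscripts (6, 7, 1, 1) = 1, so the empirical formula equals the molecular formula.

C6H7NS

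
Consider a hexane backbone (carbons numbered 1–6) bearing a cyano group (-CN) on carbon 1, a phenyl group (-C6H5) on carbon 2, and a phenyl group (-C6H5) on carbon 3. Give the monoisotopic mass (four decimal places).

263.1674

Atom tally by fragment:
  NCCH2 → C:2 H:2 N:1
  CH(C6H5) → C:7 H:6
  CH(C6H5) → C:7 H:6
  CH2 → C:1 H:2
  CH2 → C:1 H:2
  CH3 → C:1 H:3
Element totals:
  C: 19
  H: 21
  N: 1
Molecular formula: C19H21N.
  M = 19(12.0) + 21(1.007825) + 14.003074
    = 228.000000 + 21.164325 + 14.003074 = 263.167399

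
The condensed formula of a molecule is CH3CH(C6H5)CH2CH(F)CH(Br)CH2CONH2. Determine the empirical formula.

C13H17BrFNO

Atom tally by fragment:
  CH3 → C:1 H:3
  CH(C6H5) → C:7 H:6
  CH2 → C:1 H:2
  CH(F) → C:1 H:1 F:1
  CH(Br) → C:1 H:1 Br:1
  CH2CONH2 → C:2 H:4 O:1 N:1
Element totals:
  C: 13
  H: 17
  Br: 1
  F: 1
  N: 1
  O: 1
Molecular formula: C13H17BrFNO.
gcd of subscripts (1, 13, 1, 17, 1, 1) = 1, so the empirical formula equals the molecular formula.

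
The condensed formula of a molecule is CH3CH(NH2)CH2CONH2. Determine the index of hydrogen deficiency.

Element totals:
  C: 4
  H: 10
  N: 2
  O: 1
Molecular formula: C4H10N2O.
DoU = (2C + 2 + N − H − X) / 2 = (2·4 + 2 + 2 − 10 − 0) / 2 = 1.

1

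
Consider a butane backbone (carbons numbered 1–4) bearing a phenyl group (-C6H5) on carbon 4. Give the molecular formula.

C10H14

Atom tally by fragment:
  CH3 → C:1 H:3
  CH2 → C:1 H:2
  CH2 → C:1 H:2
  CH2C6H5 → C:7 H:7
Element totals:
  C: 10
  H: 14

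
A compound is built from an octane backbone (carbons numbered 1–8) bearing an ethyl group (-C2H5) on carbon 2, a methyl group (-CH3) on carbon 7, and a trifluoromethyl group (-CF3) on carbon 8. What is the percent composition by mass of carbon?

Atom tally by fragment:
  CH3 → C:1 H:3
  CH(C2H5) → C:3 H:6
  CH2 → C:1 H:2
  CH2 → C:1 H:2
  CH2 → C:1 H:2
  CH2 → C:1 H:2
  CH(CH3) → C:2 H:4
  CH2CF3 → C:2 H:2 F:3
Element totals:
  C: 12
  H: 23
  F: 3
Molecular formula: C12H23F3.
Molar mass = 224.310 g/mol.
Mass from C: 12 × 12.011 = 144.132 g/mol.
%C = 144.132 / 224.310 × 100 = 64.26%.

64.26%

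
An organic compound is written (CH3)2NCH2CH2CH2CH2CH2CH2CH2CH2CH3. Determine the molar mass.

171.33 g/mol

Atom tally by fragment:
  (CH3)2NCH2 → C:3 H:8 N:1
  CH2 → C:1 H:2
  CH2 → C:1 H:2
  CH2 → C:1 H:2
  CH2 → C:1 H:2
  CH2 → C:1 H:2
  CH2 → C:1 H:2
  CH2 → C:1 H:2
  CH3 → C:1 H:3
Element totals:
  C: 11
  H: 25
  N: 1
Molecular formula: C11H25N.
  M = 11(12.011) + 25(1.008) + 14.007
    = 132.121 + 25.200 + 14.007 = 171.328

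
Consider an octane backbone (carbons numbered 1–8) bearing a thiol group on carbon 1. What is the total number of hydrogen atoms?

18

Atom tally by fragment:
  HSCH2 → C:1 H:3 S:1
  CH2 → C:1 H:2
  CH2 → C:1 H:2
  CH2 → C:1 H:2
  CH2 → C:1 H:2
  CH2 → C:1 H:2
  CH2 → C:1 H:2
  CH3 → C:1 H:3
Element totals:
  C: 8
  H: 18
  S: 1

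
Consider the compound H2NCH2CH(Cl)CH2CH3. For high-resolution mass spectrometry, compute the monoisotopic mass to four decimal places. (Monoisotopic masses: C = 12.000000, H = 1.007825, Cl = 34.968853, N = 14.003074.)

107.0502

Atom tally by fragment:
  H2NCH2 → C:1 H:4 N:1
  CH(Cl) → C:1 H:1 Cl:1
  CH2 → C:1 H:2
  CH3 → C:1 H:3
Element totals:
  C: 4
  H: 10
  Cl: 1
  N: 1
Molecular formula: C4H10ClN.
  M = 4(12.0) + 10(1.007825) + 34.968853 + 14.003074
    = 48.000000 + 10.078250 + 34.968853 + 14.003074 = 107.050177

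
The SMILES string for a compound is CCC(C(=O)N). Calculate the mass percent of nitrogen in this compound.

16.08%

Atom tally by fragment:
  CH3 → C:1 H:3
  CH2 → C:1 H:2
  CH2CONH2 → C:2 H:4 O:1 N:1
Element totals:
  C: 4
  H: 9
  N: 1
  O: 1
Molecular formula: C4H9NO.
Molar mass = 87.122 g/mol.
Mass from N: 1 × 14.007 = 14.007 g/mol.
%N = 14.007 / 87.122 × 100 = 16.08%.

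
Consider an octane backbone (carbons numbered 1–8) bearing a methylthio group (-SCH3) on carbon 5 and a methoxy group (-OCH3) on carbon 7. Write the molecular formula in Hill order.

C10H22OS

Atom tally by fragment:
  CH3 → C:1 H:3
  CH2 → C:1 H:2
  CH2 → C:1 H:2
  CH2 → C:1 H:2
  CH(SCH3) → C:2 H:4 S:1
  CH2 → C:1 H:2
  CH(OCH3) → C:2 H:4 O:1
  CH3 → C:1 H:3
Element totals:
  C: 10
  H: 22
  O: 1
  S: 1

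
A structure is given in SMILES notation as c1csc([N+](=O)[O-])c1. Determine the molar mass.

Atom tally by fragment:
  thiophene ring core → C:4 H:4 S:1
  (− 1 ring H displaced by substituents)
  + NO2 → N:1 O:2
Element totals:
  C: 4
  H: 3
  N: 1
  O: 2
  S: 1
Molecular formula: C4H3NO2S.
  M = 4(12.011) + 3(1.008) + 14.007 + 2(15.999) + 32.06
    = 48.044 + 3.024 + 14.007 + 31.998 + 32.060 = 129.133

129.13 g/mol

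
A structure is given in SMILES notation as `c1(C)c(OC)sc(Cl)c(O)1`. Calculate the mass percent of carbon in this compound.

40.34%

Atom tally by fragment:
  thiophene ring core → C:4 H:4 S:1
  (− 4 ring H displaced by substituents)
  + CH3 → C:1 H:3
  + OCH3 → C:1 H:3 O:1
  + Cl → Cl:1
  + OH → O:1 H:1
Element totals:
  C: 6
  H: 7
  Cl: 1
  O: 2
  S: 1
Molecular formula: C6H7ClO2S.
Molar mass = 178.630 g/mol.
Mass from C: 6 × 12.011 = 72.066 g/mol.
%C = 72.066 / 178.630 × 100 = 40.34%.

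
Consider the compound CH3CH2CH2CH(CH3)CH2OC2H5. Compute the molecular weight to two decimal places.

Element totals:
  C: 8
  H: 18
  O: 1
Molecular formula: C8H18O.
  M = 8(12.011) + 18(1.008) + 15.999
    = 96.088 + 18.144 + 15.999 = 130.231

130.23 g/mol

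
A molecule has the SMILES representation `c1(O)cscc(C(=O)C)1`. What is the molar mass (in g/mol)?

Atom tally by fragment:
  thiophene ring core → C:4 H:4 S:1
  (− 2 ring H displaced by substituents)
  + OH → O:1 H:1
  + COCH3 → C:2 H:3 O:1
Element totals:
  C: 6
  H: 6
  O: 2
  S: 1
Molecular formula: C6H6O2S.
  M = 6(12.011) + 6(1.008) + 2(15.999) + 32.06
    = 72.066 + 6.048 + 31.998 + 32.060 = 142.172

142.17 g/mol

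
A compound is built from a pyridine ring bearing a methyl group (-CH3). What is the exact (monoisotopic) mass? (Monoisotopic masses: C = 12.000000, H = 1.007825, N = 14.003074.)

93.0578

Atom tally by fragment:
  pyridine ring core → C:5 H:5 N:1
  (− 1 ring H displaced by substituents)
  + CH3 → C:1 H:3
Element totals:
  C: 6
  H: 7
  N: 1
Molecular formula: C6H7N.
  M = 6(12.0) + 7(1.007825) + 14.003074
    = 72.000000 + 7.054775 + 14.003074 = 93.057849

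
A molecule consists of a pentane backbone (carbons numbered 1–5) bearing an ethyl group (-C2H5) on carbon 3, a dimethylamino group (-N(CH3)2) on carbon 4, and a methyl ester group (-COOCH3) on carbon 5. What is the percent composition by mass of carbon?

Atom tally by fragment:
  CH3 → C:1 H:3
  CH2 → C:1 H:2
  CH(C2H5) → C:3 H:6
  CH(N(CH3)2) → C:3 H:7 N:1
  CH2COOCH3 → C:3 H:5 O:2
Element totals:
  C: 11
  H: 23
  N: 1
  O: 2
Molecular formula: C11H23NO2.
Molar mass = 201.310 g/mol.
Mass from C: 11 × 12.011 = 132.121 g/mol.
%C = 132.121 / 201.310 × 100 = 65.63%.

65.63%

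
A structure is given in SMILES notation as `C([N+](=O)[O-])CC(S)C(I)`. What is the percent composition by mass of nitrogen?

Atom tally by fragment:
  O2NCH2 → C:1 H:2 N:1 O:2
  CH2 → C:1 H:2
  CH(SH) → C:1 H:2 S:1
  CH2I → C:1 H:2 I:1
Element totals:
  C: 4
  H: 8
  I: 1
  N: 1
  O: 2
  S: 1
Molecular formula: C4H8INO2S.
Molar mass = 261.077 g/mol.
Mass from N: 1 × 14.007 = 14.007 g/mol.
%N = 14.007 / 261.077 × 100 = 5.37%.

5.37%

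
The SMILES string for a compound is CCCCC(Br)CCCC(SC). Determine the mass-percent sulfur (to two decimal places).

Atom tally by fragment:
  CH3 → C:1 H:3
  CH2 → C:1 H:2
  CH2 → C:1 H:2
  CH2 → C:1 H:2
  CH(Br) → C:1 H:1 Br:1
  CH2 → C:1 H:2
  CH2 → C:1 H:2
  CH2 → C:1 H:2
  CH2SCH3 → C:2 H:5 S:1
Element totals:
  C: 10
  H: 21
  Br: 1
  S: 1
Molecular formula: C10H21BrS.
Molar mass = 253.242 g/mol.
Mass from S: 1 × 32.06 = 32.060 g/mol.
%S = 32.060 / 253.242 × 100 = 12.66%.

12.66%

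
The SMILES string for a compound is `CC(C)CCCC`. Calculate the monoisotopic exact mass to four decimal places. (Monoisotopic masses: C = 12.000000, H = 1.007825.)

100.1252

Atom tally by fragment:
  CH3 → C:1 H:3
  CH(CH3) → C:2 H:4
  CH2 → C:1 H:2
  CH2 → C:1 H:2
  CH2 → C:1 H:2
  CH3 → C:1 H:3
Element totals:
  C: 7
  H: 16
Molecular formula: C7H16.
  M = 7(12.0) + 16(1.007825)
    = 84.000000 + 16.125200 = 100.125200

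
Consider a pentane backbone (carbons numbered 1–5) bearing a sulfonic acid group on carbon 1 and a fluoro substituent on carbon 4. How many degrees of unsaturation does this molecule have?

0

Atom tally by fragment:
  HO3SCH2 → C:1 H:3 S:1 O:3
  CH2 → C:1 H:2
  CH2 → C:1 H:2
  CH(F) → C:1 H:1 F:1
  CH3 → C:1 H:3
Element totals:
  C: 5
  H: 11
  F: 1
  O: 3
  S: 1
Molecular formula: C5H11FO3S.
DoU = (2C + 2 + N − H − X) / 2 = (2·5 + 2 + 0 − 11 − 1) / 2 = 0.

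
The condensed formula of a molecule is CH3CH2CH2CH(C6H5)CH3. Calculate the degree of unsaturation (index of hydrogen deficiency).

4

Atom tally by fragment:
  CH3 → C:1 H:3
  CH2 → C:1 H:2
  CH2 → C:1 H:2
  CH(C6H5) → C:7 H:6
  CH3 → C:1 H:3
Element totals:
  C: 11
  H: 16
Molecular formula: C11H16.
DoU = (2C + 2 + N − H − X) / 2 = (2·11 + 2 + 0 − 16 − 0) / 2 = 4.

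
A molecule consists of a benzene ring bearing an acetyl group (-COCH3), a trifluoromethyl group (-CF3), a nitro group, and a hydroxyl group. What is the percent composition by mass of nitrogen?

5.62%

Atom tally by fragment:
  benzene ring core → C:6 H:6
  (− 4 ring H displaced by substituents)
  + COCH3 → C:2 H:3 O:1
  + CF3 → C:1 F:3
  + NO2 → N:1 O:2
  + OH → O:1 H:1
Element totals:
  C: 9
  H: 6
  F: 3
  N: 1
  O: 4
Molecular formula: C9H6F3NO4.
Molar mass = 249.144 g/mol.
Mass from N: 1 × 14.007 = 14.007 g/mol.
%N = 14.007 / 249.144 × 100 = 5.62%.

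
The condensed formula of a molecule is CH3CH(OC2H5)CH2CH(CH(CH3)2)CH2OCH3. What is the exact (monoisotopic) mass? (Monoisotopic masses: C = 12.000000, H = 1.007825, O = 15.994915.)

188.1776

Atom tally by fragment:
  CH3 → C:1 H:3
  CH(OC2H5) → C:3 H:6 O:1
  CH2 → C:1 H:2
  CH(CH(CH3)2) → C:4 H:8
  CH2OCH3 → C:2 H:5 O:1
Element totals:
  C: 11
  H: 24
  O: 2
Molecular formula: C11H24O2.
  M = 11(12.0) + 24(1.007825) + 2(15.994915)
    = 132.000000 + 24.187800 + 31.989830 = 188.177630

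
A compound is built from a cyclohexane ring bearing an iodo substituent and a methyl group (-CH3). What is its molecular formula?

Atom tally by fragment:
  cyclohexane ring core → C:6 H:12
  (− 2 ring H displaced by substituents)
  + I → I:1
  + CH3 → C:1 H:3
Element totals:
  C: 7
  H: 13
  I: 1

C7H13I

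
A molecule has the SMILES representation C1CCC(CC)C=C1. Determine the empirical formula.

Atom tally by fragment:
  cyclohexene ring core → C:6 H:10
  (− 1 ring H displaced by substituents)
  + C2H5 → C:2 H:5
Element totals:
  C: 8
  H: 14
Molecular formula: C8H14.
gcd of subscripts = 2; dividing each by 2:
  C: 8/2 = 4
  H: 14/2 = 7

C4H7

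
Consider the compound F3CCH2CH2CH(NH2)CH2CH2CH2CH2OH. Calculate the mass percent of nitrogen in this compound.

Element totals:
  C: 8
  H: 16
  F: 3
  N: 1
  O: 1
Molecular formula: C8H16F3NO.
Molar mass = 199.216 g/mol.
Mass from N: 1 × 14.007 = 14.007 g/mol.
%N = 14.007 / 199.216 × 100 = 7.03%.

7.03%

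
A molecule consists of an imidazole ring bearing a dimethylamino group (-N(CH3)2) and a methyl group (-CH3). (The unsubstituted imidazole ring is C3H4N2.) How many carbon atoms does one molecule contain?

6

Atom tally by fragment:
  imidazole ring core → C:3 H:4 N:2
  (− 2 ring H displaced by substituents)
  + N(CH3)2 → N:1 C:2 H:6
  + CH3 → C:1 H:3
Element totals:
  C: 6
  H: 11
  N: 3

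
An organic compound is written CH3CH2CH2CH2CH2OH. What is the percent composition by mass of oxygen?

Atom tally by fragment:
  CH3 → C:1 H:3
  CH2 → C:1 H:2
  CH2 → C:1 H:2
  CH2CH2OH → C:2 H:5 O:1
Element totals:
  C: 5
  H: 12
  O: 1
Molecular formula: C5H12O.
Molar mass = 88.150 g/mol.
Mass from O: 1 × 15.999 = 15.999 g/mol.
%O = 15.999 / 88.150 × 100 = 18.15%.

18.15%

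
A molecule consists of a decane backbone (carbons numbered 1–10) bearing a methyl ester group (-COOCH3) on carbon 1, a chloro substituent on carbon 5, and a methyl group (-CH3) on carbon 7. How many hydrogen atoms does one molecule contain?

Atom tally by fragment:
  CH3OOCCH2 → C:3 H:5 O:2
  CH2 → C:1 H:2
  CH2 → C:1 H:2
  CH2 → C:1 H:2
  CH(Cl) → C:1 H:1 Cl:1
  CH2 → C:1 H:2
  CH(CH3) → C:2 H:4
  CH2 → C:1 H:2
  CH2 → C:1 H:2
  CH3 → C:1 H:3
Element totals:
  C: 13
  H: 25
  Cl: 1
  O: 2

25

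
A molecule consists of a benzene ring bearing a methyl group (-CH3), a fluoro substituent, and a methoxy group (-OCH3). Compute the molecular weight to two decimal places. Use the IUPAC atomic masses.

Atom tally by fragment:
  benzene ring core → C:6 H:6
  (− 3 ring H displaced by substituents)
  + CH3 → C:1 H:3
  + F → F:1
  + OCH3 → C:1 H:3 O:1
Element totals:
  C: 8
  H: 9
  F: 1
  O: 1
Molecular formula: C8H9FO.
  M = 8(12.011) + 9(1.008) + 18.998 + 15.999
    = 96.088 + 9.072 + 18.998 + 15.999 = 140.157

140.16 g/mol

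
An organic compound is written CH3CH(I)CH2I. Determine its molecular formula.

C3H6I2

Atom tally by fragment:
  CH3 → C:1 H:3
  CH(I) → C:1 H:1 I:1
  CH2I → C:1 H:2 I:1
Element totals:
  C: 3
  H: 6
  I: 2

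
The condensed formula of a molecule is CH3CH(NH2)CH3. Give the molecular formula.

C3H9N

Atom tally by fragment:
  CH3 → C:1 H:3
  CH(NH2) → C:1 H:3 N:1
  CH3 → C:1 H:3
Element totals:
  C: 3
  H: 9
  N: 1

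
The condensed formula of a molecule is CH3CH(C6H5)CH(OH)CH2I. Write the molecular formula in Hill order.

C10H13IO

Atom tally by fragment:
  CH3 → C:1 H:3
  CH(C6H5) → C:7 H:6
  CH(OH) → C:1 H:2 O:1
  CH2I → C:1 H:2 I:1
Element totals:
  C: 10
  H: 13
  I: 1
  O: 1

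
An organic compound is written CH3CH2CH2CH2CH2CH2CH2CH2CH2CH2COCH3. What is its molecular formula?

Atom tally by fragment:
  CH3 → C:1 H:3
  CH2 → C:1 H:2
  CH2 → C:1 H:2
  CH2 → C:1 H:2
  CH2 → C:1 H:2
  CH2 → C:1 H:2
  CH2 → C:1 H:2
  CH2 → C:1 H:2
  CH2 → C:1 H:2
  CH2COCH3 → C:3 H:5 O:1
Element totals:
  C: 12
  H: 24
  O: 1

C12H24O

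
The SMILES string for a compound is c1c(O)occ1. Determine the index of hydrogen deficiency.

Atom tally by fragment:
  furan ring core → C:4 H:4 O:1
  (− 1 ring H displaced by substituents)
  + OH → O:1 H:1
Element totals:
  C: 4
  H: 4
  O: 2
Molecular formula: C4H4O2.
DoU = (2C + 2 + N − H − X) / 2 = (2·4 + 2 + 0 − 4 − 0) / 2 = 3.

3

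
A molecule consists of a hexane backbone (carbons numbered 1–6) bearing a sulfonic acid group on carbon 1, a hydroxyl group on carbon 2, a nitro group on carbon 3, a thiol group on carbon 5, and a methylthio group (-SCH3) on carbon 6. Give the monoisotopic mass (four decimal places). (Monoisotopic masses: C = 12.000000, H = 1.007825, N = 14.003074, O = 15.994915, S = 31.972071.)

Atom tally by fragment:
  HO3SCH2 → C:1 H:3 S:1 O:3
  CH(OH) → C:1 H:2 O:1
  CH(NO2) → C:1 H:1 N:1 O:2
  CH2 → C:1 H:2
  CH(SH) → C:1 H:2 S:1
  CH2SCH3 → C:2 H:5 S:1
Element totals:
  C: 7
  H: 15
  N: 1
  O: 6
  S: 3
Molecular formula: C7H15NO6S3.
  M = 7(12.0) + 15(1.007825) + 14.003074 + 6(15.994915) + 3(31.972071)
    = 84.000000 + 15.117375 + 14.003074 + 95.969490 + 95.916213 = 305.006152

305.0062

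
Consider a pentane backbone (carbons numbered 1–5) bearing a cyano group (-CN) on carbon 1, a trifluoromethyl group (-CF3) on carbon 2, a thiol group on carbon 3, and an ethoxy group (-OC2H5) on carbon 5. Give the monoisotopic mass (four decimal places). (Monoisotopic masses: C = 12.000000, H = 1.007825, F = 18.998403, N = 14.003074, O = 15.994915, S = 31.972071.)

Atom tally by fragment:
  NCCH2 → C:2 H:2 N:1
  CH(CF3) → C:2 H:1 F:3
  CH(SH) → C:1 H:2 S:1
  CH2 → C:1 H:2
  CH2OC2H5 → C:3 H:7 O:1
Element totals:
  C: 9
  H: 14
  F: 3
  N: 1
  O: 1
  S: 1
Molecular formula: C9H14F3NOS.
  M = 9(12.0) + 14(1.007825) + 3(18.998403) + 14.003074 + 15.994915 + 31.972071
    = 108.000000 + 14.109550 + 56.995209 + 14.003074 + 15.994915 + 31.972071 = 241.074819

241.0748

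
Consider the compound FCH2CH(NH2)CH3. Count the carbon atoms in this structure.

3

Atom tally by fragment:
  FCH2 → C:1 H:2 F:1
  CH(NH2) → C:1 H:3 N:1
  CH3 → C:1 H:3
Element totals:
  C: 3
  H: 8
  F: 1
  N: 1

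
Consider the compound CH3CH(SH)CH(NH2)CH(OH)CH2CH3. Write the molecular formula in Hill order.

C6H15NOS

Atom tally by fragment:
  CH3 → C:1 H:3
  CH(SH) → C:1 H:2 S:1
  CH(NH2) → C:1 H:3 N:1
  CH(OH) → C:1 H:2 O:1
  CH2 → C:1 H:2
  CH3 → C:1 H:3
Element totals:
  C: 6
  H: 15
  N: 1
  O: 1
  S: 1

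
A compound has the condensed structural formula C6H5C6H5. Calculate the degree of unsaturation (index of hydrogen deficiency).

8

Element totals:
  C: 12
  H: 10
Molecular formula: C12H10.
DoU = (2C + 2 + N − H − X) / 2 = (2·12 + 2 + 0 − 10 − 0) / 2 = 8.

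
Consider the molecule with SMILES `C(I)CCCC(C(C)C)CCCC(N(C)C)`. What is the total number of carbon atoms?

Atom tally by fragment:
  ICH2 → C:1 H:2 I:1
  CH2 → C:1 H:2
  CH2 → C:1 H:2
  CH2 → C:1 H:2
  CH(CH(CH3)2) → C:4 H:8
  CH2 → C:1 H:2
  CH2 → C:1 H:2
  CH2 → C:1 H:2
  CH2N(CH3)2 → C:3 H:8 N:1
Element totals:
  C: 14
  H: 30
  I: 1
  N: 1

14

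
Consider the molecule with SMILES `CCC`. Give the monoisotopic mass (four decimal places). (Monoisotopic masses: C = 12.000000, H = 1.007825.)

44.0626

Atom tally by fragment:
  CH3 → C:1 H:3
  CH2 → C:1 H:2
  CH3 → C:1 H:3
Element totals:
  C: 3
  H: 8
Molecular formula: C3H8.
  M = 3(12.0) + 8(1.007825)
    = 36.000000 + 8.062600 = 44.062600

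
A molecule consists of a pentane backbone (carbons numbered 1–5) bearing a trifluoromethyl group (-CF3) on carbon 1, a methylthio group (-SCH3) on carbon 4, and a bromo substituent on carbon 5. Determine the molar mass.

Atom tally by fragment:
  F3CCH2 → C:2 H:2 F:3
  CH2 → C:1 H:2
  CH2 → C:1 H:2
  CH(SCH3) → C:2 H:4 S:1
  CH2Br → C:1 H:2 Br:1
Element totals:
  C: 7
  H: 12
  Br: 1
  F: 3
  S: 1
Molecular formula: C7H12BrF3S.
  M = 7(12.011) + 12(1.008) + 79.904 + 3(18.998) + 32.06
    = 84.077 + 12.096 + 79.904 + 56.994 + 32.060 = 265.131

265.13 g/mol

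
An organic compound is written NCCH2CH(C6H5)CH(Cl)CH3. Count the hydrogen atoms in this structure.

12

Atom tally by fragment:
  NCCH2 → C:2 H:2 N:1
  CH(C6H5) → C:7 H:6
  CH(Cl) → C:1 H:1 Cl:1
  CH3 → C:1 H:3
Element totals:
  C: 11
  H: 12
  Cl: 1
  N: 1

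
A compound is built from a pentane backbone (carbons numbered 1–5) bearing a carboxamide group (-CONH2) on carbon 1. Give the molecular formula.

C6H13NO

Atom tally by fragment:
  H2NOCCH2 → C:2 H:4 O:1 N:1
  CH2 → C:1 H:2
  CH2 → C:1 H:2
  CH2 → C:1 H:2
  CH3 → C:1 H:3
Element totals:
  C: 6
  H: 13
  N: 1
  O: 1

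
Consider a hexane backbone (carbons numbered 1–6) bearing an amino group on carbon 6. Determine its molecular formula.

C6H15N

Atom tally by fragment:
  CH3 → C:1 H:3
  CH2 → C:1 H:2
  CH2 → C:1 H:2
  CH2 → C:1 H:2
  CH2 → C:1 H:2
  CH2NH2 → C:1 H:4 N:1
Element totals:
  C: 6
  H: 15
  N: 1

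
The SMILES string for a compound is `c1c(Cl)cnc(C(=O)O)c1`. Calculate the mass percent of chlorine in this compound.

22.50%

Atom tally by fragment:
  pyridine ring core → C:5 H:5 N:1
  (− 2 ring H displaced by substituents)
  + Cl → Cl:1
  + COOH → C:1 H:1 O:2
Element totals:
  C: 6
  H: 4
  Cl: 1
  N: 1
  O: 2
Molecular formula: C6H4ClNO2.
Molar mass = 157.553 g/mol.
Mass from Cl: 1 × 35.45 = 35.450 g/mol.
%Cl = 35.450 / 157.553 × 100 = 22.50%.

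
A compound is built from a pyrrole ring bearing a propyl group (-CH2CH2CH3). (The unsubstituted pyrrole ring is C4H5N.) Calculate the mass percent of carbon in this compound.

77.01%

Atom tally by fragment:
  pyrrole ring core → C:4 H:5 N:1
  (− 1 ring H displaced by substituents)
  + CH2CH2CH3 → C:3 H:7
Element totals:
  C: 7
  H: 11
  N: 1
Molecular formula: C7H11N.
Molar mass = 109.172 g/mol.
Mass from C: 7 × 12.011 = 84.077 g/mol.
%C = 84.077 / 109.172 × 100 = 77.01%.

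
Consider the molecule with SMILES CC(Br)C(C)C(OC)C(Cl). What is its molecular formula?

Atom tally by fragment:
  CH3 → C:1 H:3
  CH(Br) → C:1 H:1 Br:1
  CH(CH3) → C:2 H:4
  CH(OCH3) → C:2 H:4 O:1
  CH2Cl → C:1 H:2 Cl:1
Element totals:
  C: 7
  H: 14
  Br: 1
  Cl: 1
  O: 1

C7H14BrClO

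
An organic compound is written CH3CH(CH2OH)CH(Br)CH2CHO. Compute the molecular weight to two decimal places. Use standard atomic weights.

Atom tally by fragment:
  CH3 → C:1 H:3
  CH(CH2OH) → C:2 H:4 O:1
  CH(Br) → C:1 H:1 Br:1
  CH2CHO → C:2 H:3 O:1
Element totals:
  C: 6
  H: 11
  Br: 1
  O: 2
Molecular formula: C6H11BrO2.
  M = 6(12.011) + 11(1.008) + 79.904 + 2(15.999)
    = 72.066 + 11.088 + 79.904 + 31.998 = 195.056

195.06 g/mol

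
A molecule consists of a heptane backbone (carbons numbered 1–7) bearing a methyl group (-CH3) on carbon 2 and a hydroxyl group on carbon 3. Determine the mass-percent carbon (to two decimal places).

Atom tally by fragment:
  CH3 → C:1 H:3
  CH(CH3) → C:2 H:4
  CH(OH) → C:1 H:2 O:1
  CH2 → C:1 H:2
  CH2 → C:1 H:2
  CH2 → C:1 H:2
  CH3 → C:1 H:3
Element totals:
  C: 8
  H: 18
  O: 1
Molecular formula: C8H18O.
Molar mass = 130.231 g/mol.
Mass from C: 8 × 12.011 = 96.088 g/mol.
%C = 96.088 / 130.231 × 100 = 73.78%.

73.78%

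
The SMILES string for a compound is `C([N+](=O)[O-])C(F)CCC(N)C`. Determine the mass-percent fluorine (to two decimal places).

11.57%

Atom tally by fragment:
  O2NCH2 → C:1 H:2 N:1 O:2
  CH(F) → C:1 H:1 F:1
  CH2 → C:1 H:2
  CH2 → C:1 H:2
  CH(NH2) → C:1 H:3 N:1
  CH3 → C:1 H:3
Element totals:
  C: 6
  H: 13
  F: 1
  N: 2
  O: 2
Molecular formula: C6H13FN2O2.
Molar mass = 164.180 g/mol.
Mass from F: 1 × 18.998 = 18.998 g/mol.
%F = 18.998 / 164.180 × 100 = 11.57%.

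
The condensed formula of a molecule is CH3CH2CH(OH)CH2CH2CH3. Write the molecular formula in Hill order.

Element totals:
  C: 6
  H: 14
  O: 1

C6H14O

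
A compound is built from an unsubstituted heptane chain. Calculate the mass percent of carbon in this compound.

Atom tally by fragment:
  CH3 → C:1 H:3
  CH2 → C:1 H:2
  CH2 → C:1 H:2
  CH2 → C:1 H:2
  CH2 → C:1 H:2
  CH2 → C:1 H:2
  CH3 → C:1 H:3
Element totals:
  C: 7
  H: 16
Molecular formula: C7H16.
Molar mass = 100.205 g/mol.
Mass from C: 7 × 12.011 = 84.077 g/mol.
%C = 84.077 / 100.205 × 100 = 83.90%.

83.90%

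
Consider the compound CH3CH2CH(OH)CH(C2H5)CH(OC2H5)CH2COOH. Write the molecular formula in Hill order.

C11H22O4

Element totals:
  C: 11
  H: 22
  O: 4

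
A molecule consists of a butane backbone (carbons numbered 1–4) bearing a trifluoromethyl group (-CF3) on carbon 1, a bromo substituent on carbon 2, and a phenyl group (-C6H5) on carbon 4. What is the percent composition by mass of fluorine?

Atom tally by fragment:
  F3CCH2 → C:2 H:2 F:3
  CH(Br) → C:1 H:1 Br:1
  CH2 → C:1 H:2
  CH2C6H5 → C:7 H:7
Element totals:
  C: 11
  H: 12
  Br: 1
  F: 3
Molecular formula: C11H12BrF3.
Molar mass = 281.115 g/mol.
Mass from F: 3 × 18.998 = 56.994 g/mol.
%F = 56.994 / 281.115 × 100 = 20.27%.

20.27%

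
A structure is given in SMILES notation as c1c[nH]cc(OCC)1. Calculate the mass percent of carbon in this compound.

64.84%

Atom tally by fragment:
  pyrrole ring core → C:4 H:5 N:1
  (− 1 ring H displaced by substituents)
  + OC2H5 → C:2 H:5 O:1
Element totals:
  C: 6
  H: 9
  N: 1
  O: 1
Molecular formula: C6H9NO.
Molar mass = 111.144 g/mol.
Mass from C: 6 × 12.011 = 72.066 g/mol.
%C = 72.066 / 111.144 × 100 = 64.84%.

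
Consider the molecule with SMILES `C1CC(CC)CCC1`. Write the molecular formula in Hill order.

Atom tally by fragment:
  cyclohexane ring core → C:6 H:12
  (− 1 ring H displaced by substituents)
  + C2H5 → C:2 H:5
Element totals:
  C: 8
  H: 16

C8H16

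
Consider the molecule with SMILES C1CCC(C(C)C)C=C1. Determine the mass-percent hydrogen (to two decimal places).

Atom tally by fragment:
  cyclohexene ring core → C:6 H:10
  (− 1 ring H displaced by substituents)
  + CH(CH3)2 → C:3 H:7
Element totals:
  C: 9
  H: 16
Molecular formula: C9H16.
Molar mass = 124.227 g/mol.
Mass from H: 16 × 1.008 = 16.128 g/mol.
%H = 16.128 / 124.227 × 100 = 12.98%.

12.98%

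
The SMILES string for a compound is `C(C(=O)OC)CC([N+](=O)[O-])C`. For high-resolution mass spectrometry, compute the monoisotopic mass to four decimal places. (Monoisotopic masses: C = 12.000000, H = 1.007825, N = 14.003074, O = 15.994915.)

Atom tally by fragment:
  CH3OOCCH2 → C:3 H:5 O:2
  CH2 → C:1 H:2
  CH(NO2) → C:1 H:1 N:1 O:2
  CH3 → C:1 H:3
Element totals:
  C: 6
  H: 11
  N: 1
  O: 4
Molecular formula: C6H11NO4.
  M = 6(12.0) + 11(1.007825) + 14.003074 + 4(15.994915)
    = 72.000000 + 11.086075 + 14.003074 + 63.979660 = 161.068809

161.0688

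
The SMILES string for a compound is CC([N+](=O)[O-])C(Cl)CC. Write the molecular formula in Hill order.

C5H10ClNO2

Atom tally by fragment:
  CH3 → C:1 H:3
  CH(NO2) → C:1 H:1 N:1 O:2
  CH(Cl) → C:1 H:1 Cl:1
  CH2 → C:1 H:2
  CH3 → C:1 H:3
Element totals:
  C: 5
  H: 10
  Cl: 1
  N: 1
  O: 2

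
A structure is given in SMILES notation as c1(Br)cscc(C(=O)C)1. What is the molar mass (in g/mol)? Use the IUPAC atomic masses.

Atom tally by fragment:
  thiophene ring core → C:4 H:4 S:1
  (− 2 ring H displaced by substituents)
  + Br → Br:1
  + COCH3 → C:2 H:3 O:1
Element totals:
  C: 6
  H: 5
  Br: 1
  O: 1
  S: 1
Molecular formula: C6H5BrOS.
  M = 6(12.011) + 5(1.008) + 79.904 + 15.999 + 32.06
    = 72.066 + 5.040 + 79.904 + 15.999 + 32.060 = 205.069

205.07 g/mol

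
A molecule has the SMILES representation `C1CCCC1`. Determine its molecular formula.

Atom tally by fragment:
  cyclopentane ring core → C:5 H:10
Element totals:
  C: 5
  H: 10

C5H10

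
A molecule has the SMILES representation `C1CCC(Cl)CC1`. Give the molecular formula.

Atom tally by fragment:
  cyclohexane ring core → C:6 H:12
  (− 1 ring H displaced by substituents)
  + Cl → Cl:1
Element totals:
  C: 6
  H: 11
  Cl: 1

C6H11Cl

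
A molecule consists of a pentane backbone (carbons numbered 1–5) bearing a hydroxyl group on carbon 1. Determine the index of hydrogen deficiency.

Atom tally by fragment:
  HOCH2 → C:1 H:3 O:1
  CH2 → C:1 H:2
  CH2 → C:1 H:2
  CH2 → C:1 H:2
  CH3 → C:1 H:3
Element totals:
  C: 5
  H: 12
  O: 1
Molecular formula: C5H12O.
DoU = (2C + 2 + N − H − X) / 2 = (2·5 + 2 + 0 − 12 − 0) / 2 = 0.

0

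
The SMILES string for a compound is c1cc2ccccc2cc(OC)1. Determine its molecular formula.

C11H10O

Atom tally by fragment:
  naphthalene ring system core → C:10 H:8
  (− 1 ring H displaced by substituents)
  + OCH3 → C:1 H:3 O:1
Element totals:
  C: 11
  H: 10
  O: 1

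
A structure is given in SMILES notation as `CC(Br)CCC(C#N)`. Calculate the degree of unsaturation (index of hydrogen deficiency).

2

Atom tally by fragment:
  CH3 → C:1 H:3
  CH(Br) → C:1 H:1 Br:1
  CH2 → C:1 H:2
  CH2 → C:1 H:2
  CH2CN → C:2 H:2 N:1
Element totals:
  C: 6
  H: 10
  Br: 1
  N: 1
Molecular formula: C6H10BrN.
DoU = (2C + 2 + N − H − X) / 2 = (2·6 + 2 + 1 − 10 − 1) / 2 = 2.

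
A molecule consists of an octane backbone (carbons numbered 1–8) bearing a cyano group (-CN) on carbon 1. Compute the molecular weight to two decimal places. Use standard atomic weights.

Atom tally by fragment:
  NCCH2 → C:2 H:2 N:1
  CH2 → C:1 H:2
  CH2 → C:1 H:2
  CH2 → C:1 H:2
  CH2 → C:1 H:2
  CH2 → C:1 H:2
  CH2 → C:1 H:2
  CH3 → C:1 H:3
Element totals:
  C: 9
  H: 17
  N: 1
Molecular formula: C9H17N.
  M = 9(12.011) + 17(1.008) + 14.007
    = 108.099 + 17.136 + 14.007 = 139.242

139.24 g/mol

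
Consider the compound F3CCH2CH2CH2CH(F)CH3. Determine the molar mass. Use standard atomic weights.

Element totals:
  C: 6
  H: 10
  F: 4
Molecular formula: C6H10F4.
  M = 6(12.011) + 10(1.008) + 4(18.998)
    = 72.066 + 10.080 + 75.992 = 158.138

158.14 g/mol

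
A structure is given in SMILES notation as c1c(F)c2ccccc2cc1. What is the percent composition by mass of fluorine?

Atom tally by fragment:
  naphthalene ring system core → C:10 H:8
  (− 1 ring H displaced by substituents)
  + F → F:1
Element totals:
  C: 10
  H: 7
  F: 1
Molecular formula: C10H7F.
Molar mass = 146.164 g/mol.
Mass from F: 1 × 18.998 = 18.998 g/mol.
%F = 18.998 / 146.164 × 100 = 13.00%.

13.00%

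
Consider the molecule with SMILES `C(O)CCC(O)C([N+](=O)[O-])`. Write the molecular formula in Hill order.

C5H11NO4

Atom tally by fragment:
  HOCH2 → C:1 H:3 O:1
  CH2 → C:1 H:2
  CH2 → C:1 H:2
  CH(OH) → C:1 H:2 O:1
  CH2NO2 → C:1 H:2 N:1 O:2
Element totals:
  C: 5
  H: 11
  N: 1
  O: 4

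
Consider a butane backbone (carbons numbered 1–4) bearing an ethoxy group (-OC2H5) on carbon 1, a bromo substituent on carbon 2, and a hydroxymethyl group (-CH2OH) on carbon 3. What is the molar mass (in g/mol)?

Atom tally by fragment:
  C2H5OCH2 → C:3 H:7 O:1
  CH(Br) → C:1 H:1 Br:1
  CH(CH2OH) → C:2 H:4 O:1
  CH3 → C:1 H:3
Element totals:
  C: 7
  H: 15
  Br: 1
  O: 2
Molecular formula: C7H15BrO2.
  M = 7(12.011) + 15(1.008) + 79.904 + 2(15.999)
    = 84.077 + 15.120 + 79.904 + 31.998 = 211.099

211.10 g/mol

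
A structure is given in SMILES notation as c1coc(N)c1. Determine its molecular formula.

Atom tally by fragment:
  furan ring core → C:4 H:4 O:1
  (− 1 ring H displaced by substituents)
  + NH2 → N:1 H:2
Element totals:
  C: 4
  H: 5
  N: 1
  O: 1

C4H5NO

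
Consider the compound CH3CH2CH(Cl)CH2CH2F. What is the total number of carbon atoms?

5

Element totals:
  C: 5
  H: 10
  Cl: 1
  F: 1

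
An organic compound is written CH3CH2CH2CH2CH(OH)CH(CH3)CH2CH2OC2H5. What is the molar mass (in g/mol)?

Atom tally by fragment:
  CH3 → C:1 H:3
  CH2 → C:1 H:2
  CH2 → C:1 H:2
  CH2 → C:1 H:2
  CH(OH) → C:1 H:2 O:1
  CH(CH3) → C:2 H:4
  CH2 → C:1 H:2
  CH2OC2H5 → C:3 H:7 O:1
Element totals:
  C: 11
  H: 24
  O: 2
Molecular formula: C11H24O2.
  M = 11(12.011) + 24(1.008) + 2(15.999)
    = 132.121 + 24.192 + 31.998 = 188.311

188.31 g/mol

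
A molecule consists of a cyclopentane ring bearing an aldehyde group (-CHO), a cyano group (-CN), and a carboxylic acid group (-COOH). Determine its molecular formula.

Atom tally by fragment:
  cyclopentane ring core → C:5 H:10
  (− 3 ring H displaced by substituents)
  + CHO → C:1 H:1 O:1
  + CN → C:1 N:1
  + COOH → C:1 H:1 O:2
Element totals:
  C: 8
  H: 9
  N: 1
  O: 3

C8H9NO3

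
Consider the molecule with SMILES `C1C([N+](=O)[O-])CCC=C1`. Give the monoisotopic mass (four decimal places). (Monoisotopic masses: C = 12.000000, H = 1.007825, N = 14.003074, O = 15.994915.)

127.0633

Atom tally by fragment:
  cyclohexene ring core → C:6 H:10
  (− 1 ring H displaced by substituents)
  + NO2 → N:1 O:2
Element totals:
  C: 6
  H: 9
  N: 1
  O: 2
Molecular formula: C6H9NO2.
  M = 6(12.0) + 9(1.007825) + 14.003074 + 2(15.994915)
    = 72.000000 + 9.070425 + 14.003074 + 31.989830 = 127.063329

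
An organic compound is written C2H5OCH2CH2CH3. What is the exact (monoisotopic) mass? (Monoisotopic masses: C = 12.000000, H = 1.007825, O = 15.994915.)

88.0888

Atom tally by fragment:
  C2H5OCH2 → C:3 H:7 O:1
  CH2 → C:1 H:2
  CH3 → C:1 H:3
Element totals:
  C: 5
  H: 12
  O: 1
Molecular formula: C5H12O.
  M = 5(12.0) + 12(1.007825) + 15.994915
    = 60.000000 + 12.093900 + 15.994915 = 88.088815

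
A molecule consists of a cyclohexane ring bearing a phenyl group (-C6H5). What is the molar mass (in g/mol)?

160.26 g/mol

Atom tally by fragment:
  cyclohexane ring core → C:6 H:12
  (− 1 ring H displaced by substituents)
  + C6H5 → C:6 H:5
Element totals:
  C: 12
  H: 16
Molecular formula: C12H16.
  M = 12(12.011) + 16(1.008)
    = 144.132 + 16.128 = 160.260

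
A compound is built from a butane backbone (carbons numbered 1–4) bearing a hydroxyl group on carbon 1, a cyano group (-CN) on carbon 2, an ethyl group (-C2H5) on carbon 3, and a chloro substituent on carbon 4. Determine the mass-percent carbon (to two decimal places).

Atom tally by fragment:
  HOCH2 → C:1 H:3 O:1
  CH(CN) → C:2 H:1 N:1
  CH(C2H5) → C:3 H:6
  CH2Cl → C:1 H:2 Cl:1
Element totals:
  C: 7
  H: 12
  Cl: 1
  N: 1
  O: 1
Molecular formula: C7H12ClNO.
Molar mass = 161.629 g/mol.
Mass from C: 7 × 12.011 = 84.077 g/mol.
%C = 84.077 / 161.629 × 100 = 52.02%.

52.02%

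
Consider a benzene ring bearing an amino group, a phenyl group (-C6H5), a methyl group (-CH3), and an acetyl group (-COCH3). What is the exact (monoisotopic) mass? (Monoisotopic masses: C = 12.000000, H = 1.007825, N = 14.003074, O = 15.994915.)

Atom tally by fragment:
  benzene ring core → C:6 H:6
  (− 4 ring H displaced by substituents)
  + NH2 → N:1 H:2
  + C6H5 → C:6 H:5
  + CH3 → C:1 H:3
  + COCH3 → C:2 H:3 O:1
Element totals:
  C: 15
  H: 15
  N: 1
  O: 1
Molecular formula: C15H15NO.
  M = 15(12.0) + 15(1.007825) + 14.003074 + 15.994915
    = 180.000000 + 15.117375 + 14.003074 + 15.994915 = 225.115364

225.1154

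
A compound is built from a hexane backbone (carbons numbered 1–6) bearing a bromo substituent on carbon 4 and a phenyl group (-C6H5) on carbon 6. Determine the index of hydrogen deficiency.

4

Atom tally by fragment:
  CH3 → C:1 H:3
  CH2 → C:1 H:2
  CH2 → C:1 H:2
  CH(Br) → C:1 H:1 Br:1
  CH2 → C:1 H:2
  CH2C6H5 → C:7 H:7
Element totals:
  C: 12
  H: 17
  Br: 1
Molecular formula: C12H17Br.
DoU = (2C + 2 + N − H − X) / 2 = (2·12 + 2 + 0 − 17 − 1) / 2 = 4.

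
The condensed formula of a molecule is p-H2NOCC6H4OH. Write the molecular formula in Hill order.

Atom tally by fragment:
  benzene ring core → C:6 H:6
  (− 2 ring H displaced by substituents)
  + CONH2 → C:1 H:2 O:1 N:1
  + OH → O:1 H:1
Element totals:
  C: 7
  H: 7
  N: 1
  O: 2

C7H7NO2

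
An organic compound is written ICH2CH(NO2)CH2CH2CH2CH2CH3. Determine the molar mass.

Element totals:
  C: 7
  H: 14
  I: 1
  N: 1
  O: 2
Molecular formula: C7H14INO2.
  M = 7(12.011) + 14(1.008) + 126.904 + 14.007 + 2(15.999)
    = 84.077 + 14.112 + 126.904 + 14.007 + 31.998 = 271.098

271.10 g/mol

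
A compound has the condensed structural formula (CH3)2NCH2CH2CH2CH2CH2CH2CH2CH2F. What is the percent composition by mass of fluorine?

10.84%

Atom tally by fragment:
  (CH3)2NCH2 → C:3 H:8 N:1
  CH2 → C:1 H:2
  CH2 → C:1 H:2
  CH2 → C:1 H:2
  CH2 → C:1 H:2
  CH2 → C:1 H:2
  CH2 → C:1 H:2
  CH2F → C:1 H:2 F:1
Element totals:
  C: 10
  H: 22
  F: 1
  N: 1
Molecular formula: C10H22FN.
Molar mass = 175.291 g/mol.
Mass from F: 1 × 18.998 = 18.998 g/mol.
%F = 18.998 / 175.291 × 100 = 10.84%.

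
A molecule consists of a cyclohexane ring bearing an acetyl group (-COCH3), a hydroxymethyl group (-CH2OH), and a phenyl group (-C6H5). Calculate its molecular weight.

Atom tally by fragment:
  cyclohexane ring core → C:6 H:12
  (− 3 ring H displaced by substituents)
  + COCH3 → C:2 H:3 O:1
  + CH2OH → C:1 H:3 O:1
  + C6H5 → C:6 H:5
Element totals:
  C: 15
  H: 20
  O: 2
Molecular formula: C15H20O2.
  M = 15(12.011) + 20(1.008) + 2(15.999)
    = 180.165 + 20.160 + 31.998 = 232.323

232.32 g/mol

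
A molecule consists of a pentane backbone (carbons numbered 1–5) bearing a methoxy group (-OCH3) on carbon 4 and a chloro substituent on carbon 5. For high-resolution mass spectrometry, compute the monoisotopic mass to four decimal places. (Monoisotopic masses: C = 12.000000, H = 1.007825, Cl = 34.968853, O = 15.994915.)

Atom tally by fragment:
  CH3 → C:1 H:3
  CH2 → C:1 H:2
  CH2 → C:1 H:2
  CH(OCH3) → C:2 H:4 O:1
  CH2Cl → C:1 H:2 Cl:1
Element totals:
  C: 6
  H: 13
  Cl: 1
  O: 1
Molecular formula: C6H13ClO.
  M = 6(12.0) + 13(1.007825) + 34.968853 + 15.994915
    = 72.000000 + 13.101725 + 34.968853 + 15.994915 = 136.065493

136.0655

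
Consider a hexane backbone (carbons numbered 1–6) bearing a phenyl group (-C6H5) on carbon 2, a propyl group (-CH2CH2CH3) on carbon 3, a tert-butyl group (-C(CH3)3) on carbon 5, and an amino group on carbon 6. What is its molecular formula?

C19H33N

Atom tally by fragment:
  CH3 → C:1 H:3
  CH(C6H5) → C:7 H:6
  CH(CH2CH2CH3) → C:4 H:8
  CH2 → C:1 H:2
  CH(C(CH3)3) → C:5 H:10
  CH2NH2 → C:1 H:4 N:1
Element totals:
  C: 19
  H: 33
  N: 1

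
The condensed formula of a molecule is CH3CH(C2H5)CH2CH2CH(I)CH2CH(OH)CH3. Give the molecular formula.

C10H21IO

Atom tally by fragment:
  CH3 → C:1 H:3
  CH(C2H5) → C:3 H:6
  CH2 → C:1 H:2
  CH2 → C:1 H:2
  CH(I) → C:1 H:1 I:1
  CH2 → C:1 H:2
  CH(OH) → C:1 H:2 O:1
  CH3 → C:1 H:3
Element totals:
  C: 10
  H: 21
  I: 1
  O: 1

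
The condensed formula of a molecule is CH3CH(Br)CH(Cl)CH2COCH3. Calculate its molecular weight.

Element totals:
  C: 6
  H: 10
  Br: 1
  Cl: 1
  O: 1
Molecular formula: C6H10BrClO.
  M = 6(12.011) + 10(1.008) + 79.904 + 35.45 + 15.999
    = 72.066 + 10.080 + 79.904 + 35.450 + 15.999 = 213.499

213.50 g/mol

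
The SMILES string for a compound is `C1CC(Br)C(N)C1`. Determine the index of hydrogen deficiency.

Atom tally by fragment:
  cyclopentane ring core → C:5 H:10
  (− 2 ring H displaced by substituents)
  + Br → Br:1
  + NH2 → N:1 H:2
Element totals:
  C: 5
  H: 10
  Br: 1
  N: 1
Molecular formula: C5H10BrN.
DoU = (2C + 2 + N − H − X) / 2 = (2·5 + 2 + 1 − 10 − 1) / 2 = 1.

1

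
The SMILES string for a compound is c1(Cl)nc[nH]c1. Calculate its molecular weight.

Atom tally by fragment:
  imidazole ring core → C:3 H:4 N:2
  (− 1 ring H displaced by substituents)
  + Cl → Cl:1
Element totals:
  C: 3
  H: 3
  Cl: 1
  N: 2
Molecular formula: C3H3ClN2.
  M = 3(12.011) + 3(1.008) + 35.45 + 2(14.007)
    = 36.033 + 3.024 + 35.450 + 28.014 = 102.521

102.52 g/mol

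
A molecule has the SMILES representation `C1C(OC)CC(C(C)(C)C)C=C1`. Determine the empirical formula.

C11H20O

Atom tally by fragment:
  cyclohexene ring core → C:6 H:10
  (− 2 ring H displaced by substituents)
  + OCH3 → C:1 H:3 O:1
  + C(CH3)3 → C:4 H:9
Element totals:
  C: 11
  H: 20
  O: 1
Molecular formula: C11H20O.
gcd of subscripts (11, 20, 1) = 1, so the empirical formula equals the molecular formula.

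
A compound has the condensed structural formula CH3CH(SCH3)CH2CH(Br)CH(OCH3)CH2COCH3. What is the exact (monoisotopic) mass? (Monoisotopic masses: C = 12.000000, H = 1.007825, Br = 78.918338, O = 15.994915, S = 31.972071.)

282.0289

Element totals:
  C: 10
  H: 19
  Br: 1
  O: 2
  S: 1
Molecular formula: C10H19BrO2S.
  M = 10(12.0) + 19(1.007825) + 78.918338 + 2(15.994915) + 31.972071
    = 120.000000 + 19.148675 + 78.918338 + 31.989830 + 31.972071 = 282.028914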